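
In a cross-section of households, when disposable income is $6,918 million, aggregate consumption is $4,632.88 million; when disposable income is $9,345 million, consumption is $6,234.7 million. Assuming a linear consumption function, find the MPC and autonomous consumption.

MPC = 0.66; a = 67

MPC = ΔC/ΔY = (6234.7 − 4632.88)/(9345 − 6918) = 1601.82/2427 = 0.66
a = C − MPC·Y = 4632.88 − 0.66(6918) = 4632.88 − 4565.88 = 67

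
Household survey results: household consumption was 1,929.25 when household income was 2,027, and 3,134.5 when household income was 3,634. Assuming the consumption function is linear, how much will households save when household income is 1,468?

S = -42

MPC = (3134.5 − 1929.25)/(3634 − 2027) = 1205.25/1607 = 0.75
a = 1929.25 − 0.75(2027) = 1929.25 − 1520.25 = 409
C = 409 + 0.75(1468) = 1510
S = 1468 − 1510 = -42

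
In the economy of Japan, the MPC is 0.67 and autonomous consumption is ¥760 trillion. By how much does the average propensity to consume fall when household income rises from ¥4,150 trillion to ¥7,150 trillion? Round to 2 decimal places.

ΔAPC = 0.08

At Y = 4150: C = 760 + 0.67(4150) = 3540.5, APC = 3540.5/4150 = 0.853
At Y = 7150: C = 5550.5, APC = 5550.5/7150 = 0.776
Fall in APC = 0.853 − 0.776 = 0.077 ≈ 0.08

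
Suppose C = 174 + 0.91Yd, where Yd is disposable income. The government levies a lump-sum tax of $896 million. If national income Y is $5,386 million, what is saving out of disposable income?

Yd = Y − T = 5386 − 896 = 4490
C = 174 + 0.91(4490) = 174 + 4085.9 = 4259.9
S = Yd − C = 4490 − 4259.9 = 230.1

S = 230.1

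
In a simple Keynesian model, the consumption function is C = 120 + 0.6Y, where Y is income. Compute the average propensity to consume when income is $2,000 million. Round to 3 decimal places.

APC = 0.660

C = 120 + 0.6(2000) = 1320
APC = C/Y = 1320/2000 = 0.660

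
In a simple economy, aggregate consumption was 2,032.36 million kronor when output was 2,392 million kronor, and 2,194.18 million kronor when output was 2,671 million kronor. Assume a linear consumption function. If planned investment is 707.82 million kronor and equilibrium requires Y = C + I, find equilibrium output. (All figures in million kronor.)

Y = 3221

MPC = (2194.18 − 2032.36)/(2671 − 2392) = 161.82/279 = 0.58
a = 2032.36 − 0.58(2392) = 645
Equilibrium: Y = 645 + 0.58Y + 707.82
0.42Y = 1352.82, so Y = 1352.82/0.42 = 3221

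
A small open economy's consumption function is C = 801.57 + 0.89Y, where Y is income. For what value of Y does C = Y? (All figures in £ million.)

At break-even, C = Y: 801.57 + 0.89Y = Y
0.11Y = 801.57, so Y = 801.57/0.11 = 7287

Y = 7287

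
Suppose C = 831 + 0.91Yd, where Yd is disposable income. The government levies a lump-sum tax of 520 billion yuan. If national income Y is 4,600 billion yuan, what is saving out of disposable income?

S = -463.8

Yd = Y − T = 4600 − 520 = 4080
C = 831 + 0.91(4080) = 831 + 3712.8 = 4543.8
S = Yd − C = 4080 − 4543.8 = -463.8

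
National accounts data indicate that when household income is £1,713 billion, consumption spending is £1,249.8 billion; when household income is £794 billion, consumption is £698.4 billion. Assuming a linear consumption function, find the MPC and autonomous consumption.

MPC = 0.6; a = 222

MPC = ΔC/ΔY = (1249.8 − 698.4)/(1713 − 794) = 551.4/919 = 0.6
a = C − MPC·Y = 698.4 − 0.6(794) = 698.4 − 476.4 = 222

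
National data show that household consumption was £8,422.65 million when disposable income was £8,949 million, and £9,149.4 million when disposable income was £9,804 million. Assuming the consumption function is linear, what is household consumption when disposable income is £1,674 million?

MPC = (9149.4 − 8422.65)/(9804 − 8949) = 726.75/855 = 0.85
a = 8422.65 − 0.85(8949) = 8422.65 − 7606.65 = 816
C = 816 + 0.85(1674) = 816 + 1422.9 = 2238.9

C = 2238.9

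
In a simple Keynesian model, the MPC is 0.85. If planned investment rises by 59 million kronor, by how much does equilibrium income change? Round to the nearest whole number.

ΔY ≈ 393

The multiplier is 1/(1 − MPC) = 1/0.15.
ΔY = 59/0.15 = 393.33 ≈ 393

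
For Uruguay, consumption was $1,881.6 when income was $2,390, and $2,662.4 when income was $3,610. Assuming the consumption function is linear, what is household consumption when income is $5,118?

C = 3627.52

MPC = (2662.4 − 1881.6)/(3610 − 2390) = 780.8/1220 = 0.64
a = 1881.6 − 0.64(2390) = 1881.6 − 1529.6 = 352
C = 352 + 0.64(5118) = 352 + 3275.52 = 3627.52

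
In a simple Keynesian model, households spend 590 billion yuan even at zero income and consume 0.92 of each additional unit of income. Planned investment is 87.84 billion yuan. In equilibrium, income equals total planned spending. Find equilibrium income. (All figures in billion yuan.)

Y = 8473

Y = C + I = 590 + 0.92Y + 87.84
Y − 0.92Y = 677.84
0.08Y = 677.84, so Y = 677.84/0.08 = 8473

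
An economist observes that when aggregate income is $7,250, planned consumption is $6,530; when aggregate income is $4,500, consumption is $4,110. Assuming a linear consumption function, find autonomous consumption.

a = 150

MPC = ΔC/ΔY = (6530 − 4110)/(7250 − 4500) = 2420/2750 = 0.88
a = C − MPC·Y = 4110 − 0.88(4500) = 4110 − 3960 = 150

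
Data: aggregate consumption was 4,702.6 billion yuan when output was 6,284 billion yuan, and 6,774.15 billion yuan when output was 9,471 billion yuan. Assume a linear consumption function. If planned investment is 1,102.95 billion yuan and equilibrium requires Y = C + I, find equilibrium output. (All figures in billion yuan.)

Y = 4917

MPC = (6774.15 − 4702.6)/(9471 − 6284) = 2071.55/3187 = 0.65
a = 4702.6 − 0.65(6284) = 618
Equilibrium: Y = 618 + 0.65Y + 1102.95
0.35Y = 1720.95, so Y = 1720.95/0.35 = 4917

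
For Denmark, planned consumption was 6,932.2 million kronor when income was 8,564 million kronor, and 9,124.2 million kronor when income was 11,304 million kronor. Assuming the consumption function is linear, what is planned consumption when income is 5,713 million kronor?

MPC = (9124.2 − 6932.2)/(11304 − 8564) = 2192/2740 = 0.8
a = 6932.2 − 0.8(8564) = 6932.2 − 6851.2 = 81
C = 81 + 0.8(5713) = 81 + 4570.4 = 4651.4

C = 4651.4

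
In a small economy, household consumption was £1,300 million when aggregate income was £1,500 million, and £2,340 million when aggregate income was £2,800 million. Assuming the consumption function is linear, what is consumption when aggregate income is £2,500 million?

MPC = (2340 − 1300)/(2800 − 1500) = 1040/1300 = 0.8
a = 1300 − 0.8(1500) = 1300 − 1200 = 100
C = 100 + 0.8(2500) = 100 + 2000 = 2100

C = 2100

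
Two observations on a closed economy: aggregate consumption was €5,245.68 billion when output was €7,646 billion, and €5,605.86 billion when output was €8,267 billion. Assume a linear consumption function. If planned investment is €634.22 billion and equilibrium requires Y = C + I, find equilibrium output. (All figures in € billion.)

Y = 3441

MPC = (5605.86 − 5245.68)/(8267 − 7646) = 360.18/621 = 0.58
a = 5245.68 − 0.58(7646) = 811
Equilibrium: Y = 811 + 0.58Y + 634.22
0.42Y = 1445.22, so Y = 1445.22/0.42 = 3441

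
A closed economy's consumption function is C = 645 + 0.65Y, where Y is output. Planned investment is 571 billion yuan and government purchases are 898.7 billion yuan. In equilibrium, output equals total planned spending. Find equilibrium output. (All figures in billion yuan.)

Y = 6042

Y = C + I + G = 645 + 0.65Y + 571 + 898.7
Y − 0.65Y = 2114.7
0.35Y = 2114.7, so Y = 2114.7/0.35 = 6042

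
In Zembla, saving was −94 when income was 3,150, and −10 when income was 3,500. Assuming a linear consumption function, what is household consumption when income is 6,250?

MPS = ΔS/ΔY = (-10 − (-94))/(3500 − 3150) = 84/350 = 0.24
MPC = 1 − MPS = 0.76
Autonomous saving = -94 − 0.24(3150) = -850, so a = 850
C = 850 + 0.76(6250) = 850 + 4750 = 5600

C = 5600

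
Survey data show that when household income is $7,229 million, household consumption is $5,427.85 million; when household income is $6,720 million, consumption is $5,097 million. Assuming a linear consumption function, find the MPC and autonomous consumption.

MPC = 0.65; a = 729

MPC = ΔC/ΔY = (5427.85 − 5097)/(7229 − 6720) = 330.85/509 = 0.65
a = C − MPC·Y = 5097 − 0.65(6720) = 5097 − 4368 = 729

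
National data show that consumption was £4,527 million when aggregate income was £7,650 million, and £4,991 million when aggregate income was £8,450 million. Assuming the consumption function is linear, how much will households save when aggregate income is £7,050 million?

S = 2871

MPC = (4991 − 4527)/(8450 − 7650) = 464/800 = 0.58
a = 4527 − 0.58(7650) = 4527 − 4437 = 90
C = 90 + 0.58(7050) = 4179
S = 7050 − 4179 = 2871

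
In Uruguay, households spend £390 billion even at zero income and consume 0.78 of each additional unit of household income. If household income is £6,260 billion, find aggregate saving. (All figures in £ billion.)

C = 390 + 0.78(6260) = 390 + 4882.8 = 5272.8
S = Y − C = 6260 − 5272.8 = 987.2

S = 987.2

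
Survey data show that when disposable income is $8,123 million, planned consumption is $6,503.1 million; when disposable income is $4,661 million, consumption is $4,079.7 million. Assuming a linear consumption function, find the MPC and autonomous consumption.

MPC = ΔC/ΔY = (6503.1 − 4079.7)/(8123 − 4661) = 2423.4/3462 = 0.7
a = C − MPC·Y = 4079.7 − 0.7(4661) = 4079.7 − 3262.7 = 817

MPC = 0.7; a = 817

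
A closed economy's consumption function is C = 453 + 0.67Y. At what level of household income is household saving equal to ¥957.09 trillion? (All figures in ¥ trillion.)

Y = 4273

S = Y − C = -453 + 0.33Y
-453 + 0.33Y = 957.09, so 0.33Y = 1410.09 and Y = 4273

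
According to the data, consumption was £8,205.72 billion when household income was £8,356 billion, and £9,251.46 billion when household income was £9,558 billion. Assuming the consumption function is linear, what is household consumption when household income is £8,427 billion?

MPC = (9251.46 − 8205.72)/(9558 − 8356) = 1045.74/1202 = 0.87
a = 8205.72 − 0.87(8356) = 8205.72 − 7269.72 = 936
C = 936 + 0.87(8427) = 936 + 7331.49 = 8267.49

C = 8267.49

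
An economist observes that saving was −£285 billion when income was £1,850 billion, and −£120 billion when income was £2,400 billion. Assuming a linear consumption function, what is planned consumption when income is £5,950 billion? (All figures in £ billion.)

C = 5005

MPS = ΔS/ΔY = (-120 − (-285))/(2400 − 1850) = 165/550 = 0.3
MPC = 1 − MPS = 0.7
Autonomous saving = -285 − 0.3(1850) = -840, so a = 840
C = 840 + 0.7(5950) = 840 + 4165 = 5005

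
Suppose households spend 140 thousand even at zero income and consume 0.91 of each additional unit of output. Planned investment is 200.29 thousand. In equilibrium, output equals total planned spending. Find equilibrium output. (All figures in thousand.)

Y = C + I = 140 + 0.91Y + 200.29
Y − 0.91Y = 340.29
0.09Y = 340.29, so Y = 340.29/0.09 = 3781

Y = 3781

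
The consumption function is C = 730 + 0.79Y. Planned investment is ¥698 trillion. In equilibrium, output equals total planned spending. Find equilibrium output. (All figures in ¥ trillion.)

Y = 6800

Y = C + I = 730 + 0.79Y + 698
Y − 0.79Y = 1428
0.21Y = 1428, so Y = 1428/0.21 = 6800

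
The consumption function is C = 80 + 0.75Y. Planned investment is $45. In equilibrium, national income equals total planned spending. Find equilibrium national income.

Y = C + I = 80 + 0.75Y + 45
Y − 0.75Y = 125
0.25Y = 125, so Y = 125/0.25 = 500

Y = 500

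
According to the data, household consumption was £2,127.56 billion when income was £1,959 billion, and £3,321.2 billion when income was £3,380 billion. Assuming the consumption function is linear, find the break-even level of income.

MPC = (3321.2 − 2127.56)/(3380 − 1959) = 1193.64/1421 = 0.84
a = 2127.56 − 0.84(1959) = 2127.56 − 1645.56 = 482
Break-even: Y = a/(1−MPC) = 482/0.16 = 3012.5

Y = 3012.5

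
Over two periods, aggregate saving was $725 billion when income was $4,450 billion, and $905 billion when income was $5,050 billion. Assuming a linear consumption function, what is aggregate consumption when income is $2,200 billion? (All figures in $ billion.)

MPS = ΔS/ΔY = (905 − 725)/(5050 − 4450) = 180/600 = 0.3
MPC = 1 − MPS = 0.7
Autonomous saving = 725 − 0.3(4450) = -610, so a = 610
C = 610 + 0.7(2200) = 610 + 1540 = 2150

C = 2150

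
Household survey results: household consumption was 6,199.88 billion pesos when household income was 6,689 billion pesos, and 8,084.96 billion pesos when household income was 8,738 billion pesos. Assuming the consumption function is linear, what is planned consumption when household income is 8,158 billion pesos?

C = 7551.36

MPC = (8084.96 − 6199.88)/(8738 − 6689) = 1885.08/2049 = 0.92
a = 6199.88 − 0.92(6689) = 6199.88 − 6153.88 = 46
C = 46 + 0.92(8158) = 46 + 7505.36 = 7551.36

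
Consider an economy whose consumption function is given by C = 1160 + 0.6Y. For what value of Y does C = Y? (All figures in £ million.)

At break-even, C = Y: 1160 + 0.6Y = Y
0.4Y = 1160, so Y = 1160/0.4 = 2900

Y = 2900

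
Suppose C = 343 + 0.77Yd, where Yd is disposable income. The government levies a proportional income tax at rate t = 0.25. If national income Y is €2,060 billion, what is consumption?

Yd = (1 − 0.25)(2060) = 0.75(2060) = 1545
C = 343 + 0.77(1545) = 343 + 1189.65 = 1532.65

C = 1532.65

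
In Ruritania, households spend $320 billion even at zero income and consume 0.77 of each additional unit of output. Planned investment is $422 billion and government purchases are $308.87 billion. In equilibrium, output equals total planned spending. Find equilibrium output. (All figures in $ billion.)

Y = 4569

Y = C + I + G = 320 + 0.77Y + 422 + 308.87
Y − 0.77Y = 1050.87
0.23Y = 1050.87, so Y = 1050.87/0.23 = 4569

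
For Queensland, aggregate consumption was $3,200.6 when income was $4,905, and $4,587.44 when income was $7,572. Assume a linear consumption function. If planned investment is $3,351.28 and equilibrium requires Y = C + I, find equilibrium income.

MPC = (4587.44 − 3200.6)/(7572 − 4905) = 1386.84/2667 = 0.52
a = 3200.6 − 0.52(4905) = 650
Equilibrium: Y = 650 + 0.52Y + 3351.28
0.48Y = 4001.28, so Y = 4001.28/0.48 = 8336

Y = 8336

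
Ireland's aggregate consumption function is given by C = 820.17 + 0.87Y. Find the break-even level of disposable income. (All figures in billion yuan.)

At break-even, C = Y: 820.17 + 0.87Y = Y
0.13Y = 820.17, so Y = 820.17/0.13 = 6309

Y = 6309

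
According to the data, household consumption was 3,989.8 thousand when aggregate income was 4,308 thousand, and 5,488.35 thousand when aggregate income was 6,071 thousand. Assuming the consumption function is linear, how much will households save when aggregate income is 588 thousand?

S = -239.8

MPC = (5488.35 − 3989.8)/(6071 − 4308) = 1498.55/1763 = 0.85
a = 3989.8 − 0.85(4308) = 3989.8 − 3661.8 = 328
C = 328 + 0.85(588) = 827.8
S = 588 − 827.8 = -239.8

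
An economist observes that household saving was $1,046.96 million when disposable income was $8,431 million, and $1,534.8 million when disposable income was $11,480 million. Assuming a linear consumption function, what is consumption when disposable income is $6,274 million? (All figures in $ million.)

MPS = ΔS/ΔY = (1534.8 − 1046.96)/(11480 − 8431) = 487.84/3049 = 0.16
MPC = 1 − MPS = 0.84
Autonomous saving = 1046.96 − 0.16(8431) = -302, so a = 302
C = 302 + 0.84(6274) = 302 + 5270.16 = 5572.16

C = 5572.16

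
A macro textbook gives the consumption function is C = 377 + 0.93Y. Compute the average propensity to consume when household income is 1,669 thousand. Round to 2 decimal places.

APC = 1.16

C = 377 + 0.93(1669) = 1929.17
APC = C/Y = 1929.17/1669 = 1.16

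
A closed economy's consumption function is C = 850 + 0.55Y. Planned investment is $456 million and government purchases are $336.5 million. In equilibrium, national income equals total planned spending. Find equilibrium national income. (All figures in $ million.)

Y = C + I + G = 850 + 0.55Y + 456 + 336.5
Y − 0.55Y = 1642.5
0.45Y = 1642.5, so Y = 1642.5/0.45 = 3650

Y = 3650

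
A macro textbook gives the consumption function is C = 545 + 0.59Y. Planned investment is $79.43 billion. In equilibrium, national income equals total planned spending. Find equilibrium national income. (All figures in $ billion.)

Y = 1523

Y = C + I = 545 + 0.59Y + 79.43
Y − 0.59Y = 624.43
0.41Y = 624.43, so Y = 624.43/0.41 = 1523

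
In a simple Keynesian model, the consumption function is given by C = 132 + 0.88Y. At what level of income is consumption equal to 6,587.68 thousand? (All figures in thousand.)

Y = 7336

132 + 0.88Y = 6587.68
0.88Y = 6455.68, so Y = 6455.68/0.88 = 7336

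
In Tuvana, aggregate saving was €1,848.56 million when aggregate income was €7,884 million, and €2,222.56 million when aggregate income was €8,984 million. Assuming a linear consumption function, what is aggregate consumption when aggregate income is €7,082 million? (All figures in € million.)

C = 5506.12

MPS = ΔS/ΔY = (2222.56 − 1848.56)/(8984 − 7884) = 374/1100 = 0.34
MPC = 1 − MPS = 0.66
Autonomous saving = 1848.56 − 0.34(7884) = -832, so a = 832
C = 832 + 0.66(7082) = 832 + 4674.12 = 5506.12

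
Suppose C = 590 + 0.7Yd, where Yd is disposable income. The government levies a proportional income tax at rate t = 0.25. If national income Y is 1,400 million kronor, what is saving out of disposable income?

Yd = (1 − 0.25)(1400) = 0.75(1400) = 1050
C = 590 + 0.7(1050) = 590 + 735 = 1325
S = Yd − C = 1050 − 1325 = -275

S = -275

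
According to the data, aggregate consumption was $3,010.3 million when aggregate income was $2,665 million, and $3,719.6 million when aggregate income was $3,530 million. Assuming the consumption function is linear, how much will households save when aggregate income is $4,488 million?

MPC = (3719.6 − 3010.3)/(3530 − 2665) = 709.3/865 = 0.82
a = 3010.3 − 0.82(2665) = 3010.3 − 2185.3 = 825
C = 825 + 0.82(4488) = 4505.16
S = 4488 − 4505.16 = -17.16

S = -17.16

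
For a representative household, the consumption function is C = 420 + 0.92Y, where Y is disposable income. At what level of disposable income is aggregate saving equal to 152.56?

S = Y − C = -420 + 0.08Y
-420 + 0.08Y = 152.56, so 0.08Y = 572.56 and Y = 7157

Y = 7157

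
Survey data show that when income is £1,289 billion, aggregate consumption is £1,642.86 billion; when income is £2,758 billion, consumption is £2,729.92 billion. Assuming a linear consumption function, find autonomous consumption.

MPC = ΔC/ΔY = (2729.92 − 1642.86)/(2758 − 1289) = 1087.06/1469 = 0.74
a = C − MPC·Y = 1642.86 − 0.74(1289) = 1642.86 − 953.86 = 689

a = 689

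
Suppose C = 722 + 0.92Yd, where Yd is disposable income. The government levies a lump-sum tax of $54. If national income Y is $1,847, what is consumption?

C = 2371.56

Yd = Y − T = 1847 − 54 = 1793
C = 722 + 0.92(1793) = 722 + 1649.56 = 2371.56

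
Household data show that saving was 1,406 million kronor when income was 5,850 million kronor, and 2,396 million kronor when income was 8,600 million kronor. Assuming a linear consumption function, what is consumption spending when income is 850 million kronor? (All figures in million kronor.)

MPS = ΔS/ΔY = (2396 − 1406)/(8600 − 5850) = 990/2750 = 0.36
MPC = 1 − MPS = 0.64
Autonomous saving = 1406 − 0.36(5850) = -700, so a = 700
C = 700 + 0.64(850) = 700 + 544 = 1244

C = 1244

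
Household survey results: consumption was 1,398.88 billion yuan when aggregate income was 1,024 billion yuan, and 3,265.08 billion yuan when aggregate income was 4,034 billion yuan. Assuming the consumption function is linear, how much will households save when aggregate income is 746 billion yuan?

S = -480.52

MPC = (3265.08 − 1398.88)/(4034 − 1024) = 1866.2/3010 = 0.62
a = 1398.88 − 0.62(1024) = 1398.88 − 634.88 = 764
C = 764 + 0.62(746) = 1226.52
S = 746 − 1226.52 = -480.52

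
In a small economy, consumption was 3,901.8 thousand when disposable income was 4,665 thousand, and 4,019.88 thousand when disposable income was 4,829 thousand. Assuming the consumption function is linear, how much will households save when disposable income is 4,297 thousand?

MPC = (4019.88 − 3901.8)/(4829 − 4665) = 118.08/164 = 0.72
a = 3901.8 − 0.72(4665) = 3901.8 − 3358.8 = 543
C = 543 + 0.72(4297) = 3636.84
S = 4297 − 3636.84 = 660.16

S = 660.16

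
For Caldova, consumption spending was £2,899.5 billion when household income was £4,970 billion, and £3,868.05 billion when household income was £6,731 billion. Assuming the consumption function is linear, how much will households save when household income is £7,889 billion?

S = 3384.05

MPC = (3868.05 − 2899.5)/(6731 − 4970) = 968.55/1761 = 0.55
a = 2899.5 − 0.55(4970) = 2899.5 − 2733.5 = 166
C = 166 + 0.55(7889) = 4504.95
S = 7889 − 4504.95 = 3384.05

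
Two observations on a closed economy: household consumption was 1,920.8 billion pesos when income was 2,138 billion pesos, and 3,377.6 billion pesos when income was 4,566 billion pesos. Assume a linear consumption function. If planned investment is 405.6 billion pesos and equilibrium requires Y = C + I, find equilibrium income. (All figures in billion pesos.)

Y = 2609

MPC = (3377.6 − 1920.8)/(4566 − 2138) = 1456.8/2428 = 0.6
a = 1920.8 − 0.6(2138) = 638
Equilibrium: Y = 638 + 0.6Y + 405.6
0.4Y = 1043.6, so Y = 1043.6/0.4 = 2609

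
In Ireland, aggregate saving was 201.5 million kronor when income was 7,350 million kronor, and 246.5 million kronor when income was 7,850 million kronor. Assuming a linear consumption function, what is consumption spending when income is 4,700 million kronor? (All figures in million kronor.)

C = 4737

MPS = ΔS/ΔY = (246.5 − 201.5)/(7850 − 7350) = 45/500 = 0.09
MPC = 1 − MPS = 0.91
Autonomous saving = 201.5 − 0.09(7350) = -460, so a = 460
C = 460 + 0.91(4700) = 460 + 4277 = 4737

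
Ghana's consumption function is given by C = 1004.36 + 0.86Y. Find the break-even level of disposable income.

Y = 7174

At break-even, C = Y: 1004.36 + 0.86Y = Y
0.14Y = 1004.36, so Y = 1004.36/0.14 = 7174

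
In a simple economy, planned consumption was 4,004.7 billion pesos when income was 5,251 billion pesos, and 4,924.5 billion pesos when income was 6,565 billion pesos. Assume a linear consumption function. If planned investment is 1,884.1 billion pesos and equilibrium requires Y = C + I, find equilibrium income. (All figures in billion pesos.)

Y = 7377

MPC = (4924.5 − 4004.7)/(6565 − 5251) = 919.8/1314 = 0.7
a = 4004.7 − 0.7(5251) = 329
Equilibrium: Y = 329 + 0.7Y + 1884.1
0.3Y = 2213.1, so Y = 2213.1/0.3 = 7377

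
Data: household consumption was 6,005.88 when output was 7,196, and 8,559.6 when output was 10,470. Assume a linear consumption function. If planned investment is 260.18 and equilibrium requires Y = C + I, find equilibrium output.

Y = 2969

MPC = (8559.6 − 6005.88)/(10470 − 7196) = 2553.72/3274 = 0.78
a = 6005.88 − 0.78(7196) = 393
Equilibrium: Y = 393 + 0.78Y + 260.18
0.22Y = 653.18, so Y = 653.18/0.22 = 2969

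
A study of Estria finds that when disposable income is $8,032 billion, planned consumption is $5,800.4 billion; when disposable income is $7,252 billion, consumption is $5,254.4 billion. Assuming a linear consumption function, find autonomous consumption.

MPC = ΔC/ΔY = (5800.4 − 5254.4)/(8032 − 7252) = 546/780 = 0.7
a = C − MPC·Y = 5254.4 − 0.7(7252) = 5254.4 − 5076.4 = 178

a = 178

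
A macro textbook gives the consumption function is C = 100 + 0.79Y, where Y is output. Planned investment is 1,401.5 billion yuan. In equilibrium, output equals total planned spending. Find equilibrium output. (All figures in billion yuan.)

Y = C + I = 100 + 0.79Y + 1401.5
Y − 0.79Y = 1501.5
0.21Y = 1501.5, so Y = 1501.5/0.21 = 7150

Y = 7150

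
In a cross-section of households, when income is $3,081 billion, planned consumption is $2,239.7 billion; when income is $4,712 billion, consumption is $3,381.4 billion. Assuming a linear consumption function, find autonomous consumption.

MPC = ΔC/ΔY = (3381.4 − 2239.7)/(4712 − 3081) = 1141.7/1631 = 0.7
a = C − MPC·Y = 2239.7 − 0.7(3081) = 2239.7 − 2156.7 = 83

a = 83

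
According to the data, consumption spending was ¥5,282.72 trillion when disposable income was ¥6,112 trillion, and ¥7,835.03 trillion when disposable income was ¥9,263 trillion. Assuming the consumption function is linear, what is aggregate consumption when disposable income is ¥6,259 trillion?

C = 5401.79

MPC = (7835.03 − 5282.72)/(9263 − 6112) = 2552.31/3151 = 0.81
a = 5282.72 − 0.81(6112) = 5282.72 − 4950.72 = 332
C = 332 + 0.81(6259) = 332 + 5069.79 = 5401.79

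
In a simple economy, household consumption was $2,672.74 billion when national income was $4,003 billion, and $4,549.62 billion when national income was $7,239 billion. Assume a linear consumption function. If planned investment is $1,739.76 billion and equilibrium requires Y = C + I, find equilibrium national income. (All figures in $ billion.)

MPC = (4549.62 − 2672.74)/(7239 − 4003) = 1876.88/3236 = 0.58
a = 2672.74 − 0.58(4003) = 351
Equilibrium: Y = 351 + 0.58Y + 1739.76
0.42Y = 2090.76, so Y = 2090.76/0.42 = 4978

Y = 4978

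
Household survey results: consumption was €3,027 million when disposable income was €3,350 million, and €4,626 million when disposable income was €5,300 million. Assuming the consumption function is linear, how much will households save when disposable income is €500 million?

S = -190

MPC = (4626 − 3027)/(5300 − 3350) = 1599/1950 = 0.82
a = 3027 − 0.82(3350) = 3027 − 2747 = 280
C = 280 + 0.82(500) = 690
S = 500 − 690 = -190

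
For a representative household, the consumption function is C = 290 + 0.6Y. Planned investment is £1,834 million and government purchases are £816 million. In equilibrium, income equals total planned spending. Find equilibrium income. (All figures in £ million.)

Y = 7350

Y = C + I + G = 290 + 0.6Y + 1834 + 816
Y − 0.6Y = 2940
0.4Y = 2940, so Y = 2940/0.4 = 7350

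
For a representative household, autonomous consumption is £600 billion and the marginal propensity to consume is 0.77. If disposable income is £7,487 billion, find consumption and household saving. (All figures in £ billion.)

C = 600 + 0.77(7487) = 600 + 5764.99 = 6364.99
S = Y − C = 7487 − 6364.99 = 1122.01

C = 6364.99; S = 1122.01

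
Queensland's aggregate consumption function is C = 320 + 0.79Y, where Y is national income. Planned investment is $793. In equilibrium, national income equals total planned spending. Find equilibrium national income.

Y = 5300

Y = C + I = 320 + 0.79Y + 793
Y − 0.79Y = 1113
0.21Y = 1113, so Y = 1113/0.21 = 5300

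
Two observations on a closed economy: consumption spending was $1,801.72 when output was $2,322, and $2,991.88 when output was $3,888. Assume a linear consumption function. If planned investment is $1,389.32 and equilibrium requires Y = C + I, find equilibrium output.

Y = 5943

MPC = (2991.88 − 1801.72)/(3888 − 2322) = 1190.16/1566 = 0.76
a = 1801.72 − 0.76(2322) = 37
Equilibrium: Y = 37 + 0.76Y + 1389.32
0.24Y = 1426.32, so Y = 1426.32/0.24 = 5943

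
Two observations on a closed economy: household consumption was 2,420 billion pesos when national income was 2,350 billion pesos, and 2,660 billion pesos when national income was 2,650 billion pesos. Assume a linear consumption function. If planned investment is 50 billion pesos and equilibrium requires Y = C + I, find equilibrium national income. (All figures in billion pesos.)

MPC = (2660 − 2420)/(2650 − 2350) = 240/300 = 0.8
a = 2420 − 0.8(2350) = 540
Equilibrium: Y = 540 + 0.8Y + 50
0.2Y = 590, so Y = 590/0.2 = 2950

Y = 2950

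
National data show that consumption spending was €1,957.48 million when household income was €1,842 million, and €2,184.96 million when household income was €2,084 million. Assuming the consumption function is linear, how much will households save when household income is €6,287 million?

S = 151.22

MPC = (2184.96 − 1957.48)/(2084 − 1842) = 227.48/242 = 0.94
a = 1957.48 − 0.94(1842) = 1957.48 − 1731.48 = 226
C = 226 + 0.94(6287) = 6135.78
S = 6287 − 6135.78 = 151.22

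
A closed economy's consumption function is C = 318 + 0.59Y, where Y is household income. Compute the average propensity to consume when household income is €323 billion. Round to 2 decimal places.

C = 318 + 0.59(323) = 508.57
APC = C/Y = 508.57/323 = 1.57

APC = 1.57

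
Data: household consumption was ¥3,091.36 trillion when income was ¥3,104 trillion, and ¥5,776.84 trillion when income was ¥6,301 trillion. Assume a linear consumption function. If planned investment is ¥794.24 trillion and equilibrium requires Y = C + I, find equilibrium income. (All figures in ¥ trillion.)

MPC = (5776.84 − 3091.36)/(6301 − 3104) = 2685.48/3197 = 0.84
a = 3091.36 − 0.84(3104) = 484
Equilibrium: Y = 484 + 0.84Y + 794.24
0.16Y = 1278.24, so Y = 1278.24/0.16 = 7989

Y = 7989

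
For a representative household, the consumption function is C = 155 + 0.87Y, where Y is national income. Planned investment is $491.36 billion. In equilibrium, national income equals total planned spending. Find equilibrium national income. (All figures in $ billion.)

Y = 4972

Y = C + I = 155 + 0.87Y + 491.36
Y − 0.87Y = 646.36
0.13Y = 646.36, so Y = 646.36/0.13 = 4972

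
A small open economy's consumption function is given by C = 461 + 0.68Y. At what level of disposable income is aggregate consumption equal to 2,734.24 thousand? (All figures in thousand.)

461 + 0.68Y = 2734.24
0.68Y = 2273.24, so Y = 2273.24/0.68 = 3343

Y = 3343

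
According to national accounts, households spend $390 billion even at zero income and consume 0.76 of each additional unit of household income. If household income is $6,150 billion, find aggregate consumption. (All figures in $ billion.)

C = 390 + 0.76(6150) = 390 + 4674 = 5064

C = 5064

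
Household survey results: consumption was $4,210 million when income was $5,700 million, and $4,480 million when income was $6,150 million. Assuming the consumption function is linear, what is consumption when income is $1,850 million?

MPC = (4480 − 4210)/(6150 − 5700) = 270/450 = 0.6
a = 4210 − 0.6(5700) = 4210 − 3420 = 790
C = 790 + 0.6(1850) = 790 + 1110 = 1900

C = 1900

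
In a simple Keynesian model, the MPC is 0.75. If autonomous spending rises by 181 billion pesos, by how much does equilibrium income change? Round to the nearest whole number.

ΔY ≈ 724

The multiplier is 1/(1 − MPC) = 1/0.25.
ΔY = 181/0.25 = 724.00 ≈ 724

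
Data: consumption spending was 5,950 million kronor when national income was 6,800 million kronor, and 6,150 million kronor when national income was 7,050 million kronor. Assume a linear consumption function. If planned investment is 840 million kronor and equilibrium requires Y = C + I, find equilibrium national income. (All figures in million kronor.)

Y = 6750

MPC = (6150 − 5950)/(7050 − 6800) = 200/250 = 0.8
a = 5950 − 0.8(6800) = 510
Equilibrium: Y = 510 + 0.8Y + 840
0.2Y = 1350, so Y = 1350/0.2 = 6750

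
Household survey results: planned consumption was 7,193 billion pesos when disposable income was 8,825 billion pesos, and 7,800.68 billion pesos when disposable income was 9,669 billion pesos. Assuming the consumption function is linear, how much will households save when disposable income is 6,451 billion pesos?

S = 967.28

MPC = (7800.68 − 7193)/(9669 − 8825) = 607.68/844 = 0.72
a = 7193 − 0.72(8825) = 7193 − 6354 = 839
C = 839 + 0.72(6451) = 5483.72
S = 6451 − 5483.72 = 967.28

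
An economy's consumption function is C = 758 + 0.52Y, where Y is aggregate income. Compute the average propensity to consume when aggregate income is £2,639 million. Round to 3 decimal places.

APC = 0.807

C = 758 + 0.52(2639) = 2130.28
APC = C/Y = 2130.28/2639 = 0.807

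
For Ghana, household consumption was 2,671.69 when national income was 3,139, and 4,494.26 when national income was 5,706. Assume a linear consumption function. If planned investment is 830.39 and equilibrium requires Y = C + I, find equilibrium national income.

Y = 4391

MPC = (4494.26 − 2671.69)/(5706 − 3139) = 1822.57/2567 = 0.71
a = 2671.69 − 0.71(3139) = 443
Equilibrium: Y = 443 + 0.71Y + 830.39
0.29Y = 1273.39, so Y = 1273.39/0.29 = 4391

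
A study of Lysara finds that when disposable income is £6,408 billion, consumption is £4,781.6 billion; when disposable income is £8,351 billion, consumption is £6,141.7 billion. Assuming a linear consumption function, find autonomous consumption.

a = 296

MPC = ΔC/ΔY = (6141.7 − 4781.6)/(8351 − 6408) = 1360.1/1943 = 0.7
a = C − MPC·Y = 4781.6 − 0.7(6408) = 4781.6 − 4485.6 = 296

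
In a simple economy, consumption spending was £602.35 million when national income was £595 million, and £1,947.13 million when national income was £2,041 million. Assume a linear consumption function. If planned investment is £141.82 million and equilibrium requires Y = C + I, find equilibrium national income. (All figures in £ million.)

MPC = (1947.13 − 602.35)/(2041 − 595) = 1344.78/1446 = 0.93
a = 602.35 − 0.93(595) = 49
Equilibrium: Y = 49 + 0.93Y + 141.82
0.07Y = 190.82, so Y = 190.82/0.07 = 2726

Y = 2726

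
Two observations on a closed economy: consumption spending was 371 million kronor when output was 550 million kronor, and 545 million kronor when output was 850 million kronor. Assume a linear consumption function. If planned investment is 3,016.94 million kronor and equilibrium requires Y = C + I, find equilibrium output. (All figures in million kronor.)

Y = 7307

MPC = (545 − 371)/(850 − 550) = 174/300 = 0.58
a = 371 − 0.58(550) = 52
Equilibrium: Y = 52 + 0.58Y + 3016.94
0.42Y = 3068.94, so Y = 3068.94/0.42 = 7307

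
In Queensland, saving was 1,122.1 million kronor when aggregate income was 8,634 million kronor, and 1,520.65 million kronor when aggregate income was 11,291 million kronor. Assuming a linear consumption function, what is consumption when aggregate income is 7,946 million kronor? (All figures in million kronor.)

MPS = ΔS/ΔY = (1520.65 − 1122.1)/(11291 − 8634) = 398.55/2657 = 0.15
MPC = 1 − MPS = 0.85
Autonomous saving = 1122.1 − 0.15(8634) = -173, so a = 173
C = 173 + 0.85(7946) = 173 + 6754.1 = 6927.1

C = 6927.1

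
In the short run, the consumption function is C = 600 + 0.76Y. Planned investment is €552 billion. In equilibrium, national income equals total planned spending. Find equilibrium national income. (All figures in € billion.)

Y = C + I = 600 + 0.76Y + 552
Y − 0.76Y = 1152
0.24Y = 1152, so Y = 1152/0.24 = 4800

Y = 4800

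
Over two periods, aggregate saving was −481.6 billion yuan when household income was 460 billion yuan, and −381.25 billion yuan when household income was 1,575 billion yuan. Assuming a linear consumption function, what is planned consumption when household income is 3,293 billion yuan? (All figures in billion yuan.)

MPS = ΔS/ΔY = (-381.25 − (-481.6))/(1575 − 460) = 100.35/1115 = 0.09
MPC = 1 − MPS = 0.91
Autonomous saving = -481.6 − 0.09(460) = -523, so a = 523
C = 523 + 0.91(3293) = 523 + 2996.63 = 3519.63

C = 3519.63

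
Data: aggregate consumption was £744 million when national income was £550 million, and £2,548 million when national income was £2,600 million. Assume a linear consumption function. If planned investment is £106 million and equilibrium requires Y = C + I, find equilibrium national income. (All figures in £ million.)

Y = 3050

MPC = (2548 − 744)/(2600 − 550) = 1804/2050 = 0.88
a = 744 − 0.88(550) = 260
Equilibrium: Y = 260 + 0.88Y + 106
0.12Y = 366, so Y = 366/0.12 = 3050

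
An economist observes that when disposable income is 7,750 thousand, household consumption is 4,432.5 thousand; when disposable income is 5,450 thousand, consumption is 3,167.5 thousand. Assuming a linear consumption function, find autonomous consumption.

MPC = ΔC/ΔY = (4432.5 − 3167.5)/(7750 − 5450) = 1265/2300 = 0.55
a = C − MPC·Y = 3167.5 − 0.55(5450) = 3167.5 − 2997.5 = 170

a = 170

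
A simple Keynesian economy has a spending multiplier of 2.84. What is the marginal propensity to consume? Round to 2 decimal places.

k = 1/(1 − MPC), so 1 − MPC = 1/k = 1/2.84 = 0.3521
MPC = 1 − 0.3521 = 0.65

MPC = 0.65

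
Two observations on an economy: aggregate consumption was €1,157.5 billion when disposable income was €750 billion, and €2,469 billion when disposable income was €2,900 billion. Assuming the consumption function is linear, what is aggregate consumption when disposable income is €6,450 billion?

MPC = (2469 − 1157.5)/(2900 − 750) = 1311.5/2150 = 0.61
a = 1157.5 − 0.61(750) = 1157.5 − 457.5 = 700
C = 700 + 0.61(6450) = 700 + 3934.5 = 4634.5

C = 4634.5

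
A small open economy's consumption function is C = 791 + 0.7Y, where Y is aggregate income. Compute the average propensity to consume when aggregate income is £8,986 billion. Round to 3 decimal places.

APC = 0.788

C = 791 + 0.7(8986) = 7081.2
APC = C/Y = 7081.2/8986 = 0.788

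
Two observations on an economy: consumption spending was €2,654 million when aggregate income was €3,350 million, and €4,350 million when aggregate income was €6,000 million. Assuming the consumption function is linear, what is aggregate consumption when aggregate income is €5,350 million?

C = 3934

MPC = (4350 − 2654)/(6000 − 3350) = 1696/2650 = 0.64
a = 2654 − 0.64(3350) = 2654 − 2144 = 510
C = 510 + 0.64(5350) = 510 + 3424 = 3934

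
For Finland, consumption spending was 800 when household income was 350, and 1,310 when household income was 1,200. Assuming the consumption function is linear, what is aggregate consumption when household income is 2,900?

C = 2330

MPC = (1310 − 800)/(1200 − 350) = 510/850 = 0.6
a = 800 − 0.6(350) = 800 − 210 = 590
C = 590 + 0.6(2900) = 590 + 1740 = 2330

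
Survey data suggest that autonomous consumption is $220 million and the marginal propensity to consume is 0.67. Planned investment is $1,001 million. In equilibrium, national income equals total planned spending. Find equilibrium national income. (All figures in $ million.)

Y = 3700

Y = C + I = 220 + 0.67Y + 1001
Y − 0.67Y = 1221
0.33Y = 1221, so Y = 1221/0.33 = 3700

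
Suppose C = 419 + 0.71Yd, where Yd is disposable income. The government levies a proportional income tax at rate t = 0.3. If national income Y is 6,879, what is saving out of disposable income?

S = 977.437

Yd = (1 − 0.3)(6879) = 0.7(6879) = 4815.3
C = 419 + 0.71(4815.3) = 419 + 3418.863 = 3837.863
S = Yd − C = 4815.3 − 3837.863 = 977.437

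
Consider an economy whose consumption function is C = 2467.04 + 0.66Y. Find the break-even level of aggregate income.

At break-even, C = Y: 2467.04 + 0.66Y = Y
0.34Y = 2467.04, so Y = 2467.04/0.34 = 7256

Y = 7256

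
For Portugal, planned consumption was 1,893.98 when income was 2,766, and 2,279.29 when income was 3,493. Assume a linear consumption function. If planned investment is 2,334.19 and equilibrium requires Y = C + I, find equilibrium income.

Y = 5877

MPC = (2279.29 − 1893.98)/(3493 − 2766) = 385.31/727 = 0.53
a = 1893.98 − 0.53(2766) = 428
Equilibrium: Y = 428 + 0.53Y + 2334.19
0.47Y = 2762.19, so Y = 2762.19/0.47 = 5877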